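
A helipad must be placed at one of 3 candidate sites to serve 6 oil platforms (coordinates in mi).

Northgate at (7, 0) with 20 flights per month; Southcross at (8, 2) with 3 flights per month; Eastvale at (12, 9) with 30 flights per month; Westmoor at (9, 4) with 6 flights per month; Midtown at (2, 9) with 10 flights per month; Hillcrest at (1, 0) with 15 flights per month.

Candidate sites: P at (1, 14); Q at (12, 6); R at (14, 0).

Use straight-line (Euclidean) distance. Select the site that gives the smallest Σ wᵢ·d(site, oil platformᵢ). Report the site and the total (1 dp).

Total weighted distance at each candidate:
  P (1, 14): total = 1046.6
  Q (12, 6): total = 577.2
  R (14, 0): total = 819.0
Minimum is at Q with total 577.2 mi.

Q, total 577.2 mi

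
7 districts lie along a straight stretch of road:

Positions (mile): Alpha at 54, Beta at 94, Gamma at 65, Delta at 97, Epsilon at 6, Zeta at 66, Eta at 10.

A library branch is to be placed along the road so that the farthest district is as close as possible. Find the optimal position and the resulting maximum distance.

location 51.5, max distance 45.5

The 1-center on a line is the midpoint of the two extreme points: leftmost at 6, rightmost at 97.
Optimal location = (6 + 97)/2 = 51.5; maximum distance = (97 − 6)/2 = 45.5.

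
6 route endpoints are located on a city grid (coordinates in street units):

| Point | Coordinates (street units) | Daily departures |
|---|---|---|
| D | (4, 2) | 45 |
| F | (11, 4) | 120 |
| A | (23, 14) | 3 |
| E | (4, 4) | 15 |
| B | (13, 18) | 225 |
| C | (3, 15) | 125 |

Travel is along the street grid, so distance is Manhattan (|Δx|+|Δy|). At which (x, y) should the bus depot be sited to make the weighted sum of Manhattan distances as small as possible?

Manhattan distance separates: Σwᵢ(|x−xᵢ|+|y−yᵢ|) = Σwᵢ|x−xᵢ| + Σwᵢ|y−yᵢ|, so x and y are optimised independently as 1-D weighted medians.
Total weight W = 533; half = 266.5.
x-coordinate, sorted with cumulative weight:
  x=3 (C, w=125) cum 125
  x=4 (D, w=45) cum 170
  x=4 (E, w=15) cum 185
  x=11 (F, w=120) cum 305  ← median
  x=13 (B, w=225) cum 530
  x=23 (A, w=3) cum 533
⇒ x* = 11
y-coordinate, sorted with cumulative weight:
  y=2 (D, w=45) cum 45
  y=4 (F, w=120) cum 165
  y=4 (E, w=15) cum 180
  y=14 (A, w=3) cum 183
  y=15 (C, w=125) cum 308  ← median
  y=18 (B, w=225) cum 533
⇒ y* = 15

(11, 15)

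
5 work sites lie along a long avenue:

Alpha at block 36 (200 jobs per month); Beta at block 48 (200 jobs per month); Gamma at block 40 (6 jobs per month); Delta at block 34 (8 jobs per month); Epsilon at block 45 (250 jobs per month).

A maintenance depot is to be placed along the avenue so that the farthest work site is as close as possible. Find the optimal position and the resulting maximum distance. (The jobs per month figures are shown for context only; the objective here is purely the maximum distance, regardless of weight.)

location 41, max distance 7

The 1-center on a line is the midpoint of the two extreme points: leftmost at 34, rightmost at 48.
Optimal location = (34 + 48)/2 = 41; maximum distance = (48 − 34)/2 = 7.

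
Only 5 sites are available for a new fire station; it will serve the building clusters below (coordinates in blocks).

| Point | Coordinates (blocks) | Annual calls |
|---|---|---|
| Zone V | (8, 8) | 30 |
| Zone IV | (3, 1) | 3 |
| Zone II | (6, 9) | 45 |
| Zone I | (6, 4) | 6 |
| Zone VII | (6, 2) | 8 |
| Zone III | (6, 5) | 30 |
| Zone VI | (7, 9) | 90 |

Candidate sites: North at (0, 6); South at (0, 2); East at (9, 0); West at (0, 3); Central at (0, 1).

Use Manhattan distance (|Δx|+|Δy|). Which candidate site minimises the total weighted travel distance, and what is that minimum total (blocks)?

Total weighted distance at each candidate:
  North (0, 6): total = 1967
  South (0, 2): total = 2643
  East (9, 0): total = 2143
  West (0, 3): total = 2453
  Central (0, 1): total = 2849
Minimum is at North with total 1967 blocks.

North, total 1967 blocks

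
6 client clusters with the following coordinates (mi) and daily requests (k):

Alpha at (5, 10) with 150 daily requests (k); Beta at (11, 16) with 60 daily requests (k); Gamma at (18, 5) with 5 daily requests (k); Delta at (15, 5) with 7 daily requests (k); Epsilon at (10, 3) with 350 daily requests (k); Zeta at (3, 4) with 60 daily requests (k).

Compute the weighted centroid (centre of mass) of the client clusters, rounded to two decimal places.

(8.36, 6.03)

The minimiser of Σwᵢ‖p−pᵢ‖² is the weighted centroid p* = (Σwᵢpᵢ)/(Σwᵢ).
Σwᵢ = 632.
Σwᵢxᵢ = 150·5 + 60·11 + 5·18 + 7·15 + 350·10 + 60·3 = 5285.
Σwᵢyᵢ = 150·10 + 60·16 + 5·5 + 7·5 + 350·3 + 60·4 = 3810.
x* = 5285/632 = 8.36, y* = 3810/632 = 6.03.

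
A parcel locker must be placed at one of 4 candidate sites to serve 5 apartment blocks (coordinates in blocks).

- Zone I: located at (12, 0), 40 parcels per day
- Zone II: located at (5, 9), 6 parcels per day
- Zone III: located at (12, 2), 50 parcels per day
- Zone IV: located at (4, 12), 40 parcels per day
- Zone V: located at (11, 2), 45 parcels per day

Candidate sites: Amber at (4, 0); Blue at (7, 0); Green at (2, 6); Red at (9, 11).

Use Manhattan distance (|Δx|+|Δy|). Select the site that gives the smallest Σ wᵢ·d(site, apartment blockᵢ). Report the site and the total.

Total weighted distance at each candidate:
  Amber (4, 0): total = 1765
  Blue (7, 0): total = 1486
  Green (2, 6): total = 2281
  Red (9, 11): total = 1931
Minimum is at Blue with total 1486 blocks.

Blue, total 1486 blocks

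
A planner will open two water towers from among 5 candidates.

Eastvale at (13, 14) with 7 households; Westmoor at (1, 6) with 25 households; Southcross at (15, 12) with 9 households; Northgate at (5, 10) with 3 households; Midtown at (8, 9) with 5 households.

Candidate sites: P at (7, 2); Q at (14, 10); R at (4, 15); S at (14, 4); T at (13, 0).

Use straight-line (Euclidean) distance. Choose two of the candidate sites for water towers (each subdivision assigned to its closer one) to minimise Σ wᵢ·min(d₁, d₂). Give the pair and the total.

{P, Q}, total 284.4

Evaluate every pair (each demand assigned to the nearer of the two):
  {P, Q}: total = 284.4
  {Q, R}: total = 331.9
  {P, S}: total = 383.3
  {P, R}: total = 396.9
  {R, S}: total = 424.5
  {Q, S}: total = 435.2
  {Q, T}: total = 441.8
  {P, T}: total = 443.8
  {R, T}: total = 454.5
  {S, T}: total = 543.2
Best pair: {P, Q} with total 284.4.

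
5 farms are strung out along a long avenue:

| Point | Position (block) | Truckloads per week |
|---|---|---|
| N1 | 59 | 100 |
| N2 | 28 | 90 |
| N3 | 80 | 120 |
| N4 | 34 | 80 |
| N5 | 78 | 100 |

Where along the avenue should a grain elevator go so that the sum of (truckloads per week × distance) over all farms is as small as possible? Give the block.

x = 59

For a sum of weighted absolute distances on a line, the optimum is the weighted median (not the mean). Total weight W = 490; half-weight = 245.
Sort by position and accumulate weight:
  block 28 (N2, w=90) → cum 90
  block 34 (N4, w=80) → cum 170
  block 59 (N1, w=100) → cum 270  ≥ 245 → median here
  block 78 (N5, w=100) → cum 370
  block 80 (N3, w=120) → cum 490
Optimal location: block 59.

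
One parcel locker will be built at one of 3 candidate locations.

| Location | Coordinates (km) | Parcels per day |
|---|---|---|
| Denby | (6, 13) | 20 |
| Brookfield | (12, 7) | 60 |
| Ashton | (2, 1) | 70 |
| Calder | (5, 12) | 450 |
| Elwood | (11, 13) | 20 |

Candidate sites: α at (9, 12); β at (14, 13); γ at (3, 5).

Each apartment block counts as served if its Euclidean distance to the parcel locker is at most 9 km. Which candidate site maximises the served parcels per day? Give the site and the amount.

Coverage radius r = 9 km; a point is covered iff (Δx)²+(Δy)² ≤ 9² = 81.
  α (9, 12): covers {Denby, Brookfield, Calder, Elwood} → 550
  β (14, 13): covers {Denby, Brookfield, Elwood} → 100
  γ (3, 5): covers {Denby, Ashton, Calder} → 540
Maximum coverage at α: 550 parcels per day.

α, covering 550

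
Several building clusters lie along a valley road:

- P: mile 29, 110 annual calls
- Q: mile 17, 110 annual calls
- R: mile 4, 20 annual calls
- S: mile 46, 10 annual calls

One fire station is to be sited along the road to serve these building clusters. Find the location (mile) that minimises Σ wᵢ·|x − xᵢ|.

x = 17

For a sum of weighted absolute distances on a line, the optimum is the weighted median (not the mean). Total weight W = 250; half-weight = 125.
Sort by position and accumulate weight:
  mile 4 (R, w=20) → cum 20
  mile 17 (Q, w=110) → cum 130  ≥ 125 → median here
  mile 29 (P, w=110) → cum 240
  mile 46 (S, w=10) → cum 250
Optimal location: mile 17.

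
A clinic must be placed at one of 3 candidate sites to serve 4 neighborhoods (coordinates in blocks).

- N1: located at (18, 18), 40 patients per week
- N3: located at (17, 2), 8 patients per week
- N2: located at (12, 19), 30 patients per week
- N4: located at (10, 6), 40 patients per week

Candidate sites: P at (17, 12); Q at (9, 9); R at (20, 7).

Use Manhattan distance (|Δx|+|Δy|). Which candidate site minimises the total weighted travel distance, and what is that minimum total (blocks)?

P, total 1240 blocks

Total weighted distance at each candidate:
  P (17, 12): total = 1240
  Q (9, 9): total = 1390
  R (20, 7): total = 1624
Minimum is at P with total 1240 blocks.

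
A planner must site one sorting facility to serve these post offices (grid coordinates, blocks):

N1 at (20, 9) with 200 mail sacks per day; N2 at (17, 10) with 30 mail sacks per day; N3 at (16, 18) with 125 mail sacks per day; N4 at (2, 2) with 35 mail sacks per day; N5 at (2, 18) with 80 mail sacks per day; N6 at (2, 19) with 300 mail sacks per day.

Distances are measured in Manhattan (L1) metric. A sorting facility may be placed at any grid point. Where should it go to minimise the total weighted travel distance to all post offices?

(2, 18)

Manhattan distance separates: Σwᵢ(|x−xᵢ|+|y−yᵢ|) = Σwᵢ|x−xᵢ| + Σwᵢ|y−yᵢ|, so x and y are optimised independently as 1-D weighted medians.
Total weight W = 770; half = 385.
x-coordinate, sorted with cumulative weight:
  x=2 (N4, w=35) cum 35
  x=2 (N5, w=80) cum 115
  x=2 (N6, w=300) cum 415  ← median
  x=16 (N3, w=125) cum 540
  x=17 (N2, w=30) cum 570
  x=20 (N1, w=200) cum 770
⇒ x* = 2
y-coordinate, sorted with cumulative weight:
  y=2 (N4, w=35) cum 35
  y=9 (N1, w=200) cum 235
  y=10 (N2, w=30) cum 265
  y=18 (N3, w=125) cum 390  ← median
  y=18 (N5, w=80) cum 470
  y=19 (N6, w=300) cum 770
⇒ y* = 18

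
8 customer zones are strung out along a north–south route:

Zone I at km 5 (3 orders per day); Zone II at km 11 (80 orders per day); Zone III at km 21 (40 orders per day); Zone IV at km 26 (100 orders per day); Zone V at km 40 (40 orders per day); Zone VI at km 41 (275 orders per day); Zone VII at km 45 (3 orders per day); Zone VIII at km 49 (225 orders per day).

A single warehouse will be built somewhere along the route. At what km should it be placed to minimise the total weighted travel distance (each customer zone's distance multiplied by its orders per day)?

x = 41

For a sum of weighted absolute distances on a line, the optimum is the weighted median (not the mean). Total weight W = 766; half-weight = 383.
Sort by position and accumulate weight:
  km 5 (Zone I, w=3) → cum 3
  km 11 (Zone II, w=80) → cum 83
  km 21 (Zone III, w=40) → cum 123
  km 26 (Zone IV, w=100) → cum 223
  km 40 (Zone V, w=40) → cum 263
  km 41 (Zone VI, w=275) → cum 538  ≥ 383 → median here
  km 45 (Zone VII, w=3) → cum 541
  km 49 (Zone VIII, w=225) → cum 766
Optimal location: km 41.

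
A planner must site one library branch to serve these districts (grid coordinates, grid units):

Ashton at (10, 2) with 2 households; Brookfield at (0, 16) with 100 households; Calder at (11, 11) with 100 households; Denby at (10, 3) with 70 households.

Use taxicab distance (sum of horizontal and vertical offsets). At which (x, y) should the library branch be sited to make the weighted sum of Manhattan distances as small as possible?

Manhattan distance separates: Σwᵢ(|x−xᵢ|+|y−yᵢ|) = Σwᵢ|x−xᵢ| + Σwᵢ|y−yᵢ|, so x and y are optimised independently as 1-D weighted medians.
Total weight W = 272; half = 136.
x-coordinate, sorted with cumulative weight:
  x=0 (Brookfield, w=100) cum 100
  x=10 (Ashton, w=2) cum 102
  x=10 (Denby, w=70) cum 172  ← median
  x=11 (Calder, w=100) cum 272
⇒ x* = 10
y-coordinate, sorted with cumulative weight:
  y=2 (Ashton, w=2) cum 2
  y=3 (Denby, w=70) cum 72
  y=11 (Calder, w=100) cum 172  ← median
  y=16 (Brookfield, w=100) cum 272
⇒ y* = 11

(10, 11)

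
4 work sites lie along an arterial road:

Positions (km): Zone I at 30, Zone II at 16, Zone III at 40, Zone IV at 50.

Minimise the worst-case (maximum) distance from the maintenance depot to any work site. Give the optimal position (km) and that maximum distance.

The 1-center on a line is the midpoint of the two extreme points: leftmost at 16, rightmost at 50.
Optimal location = (16 + 50)/2 = 33; maximum distance = (50 − 16)/2 = 17.

location 33, max distance 17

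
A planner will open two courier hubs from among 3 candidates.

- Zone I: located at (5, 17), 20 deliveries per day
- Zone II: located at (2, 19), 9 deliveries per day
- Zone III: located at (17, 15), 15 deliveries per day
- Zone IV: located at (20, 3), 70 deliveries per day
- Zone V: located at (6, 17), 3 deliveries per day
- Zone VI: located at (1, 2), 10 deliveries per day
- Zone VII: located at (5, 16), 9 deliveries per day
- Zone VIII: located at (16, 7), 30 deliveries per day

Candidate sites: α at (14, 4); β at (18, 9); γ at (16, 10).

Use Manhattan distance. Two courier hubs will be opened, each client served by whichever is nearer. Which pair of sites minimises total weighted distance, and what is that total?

Evaluate every pair (each demand assigned to the nearer of the two):
  {α, γ}: total = 1591
  {β, γ}: total = 1741
  {α, β}: total = 1759
Best pair: {α, γ} with total 1591.

{α, γ}, total 1591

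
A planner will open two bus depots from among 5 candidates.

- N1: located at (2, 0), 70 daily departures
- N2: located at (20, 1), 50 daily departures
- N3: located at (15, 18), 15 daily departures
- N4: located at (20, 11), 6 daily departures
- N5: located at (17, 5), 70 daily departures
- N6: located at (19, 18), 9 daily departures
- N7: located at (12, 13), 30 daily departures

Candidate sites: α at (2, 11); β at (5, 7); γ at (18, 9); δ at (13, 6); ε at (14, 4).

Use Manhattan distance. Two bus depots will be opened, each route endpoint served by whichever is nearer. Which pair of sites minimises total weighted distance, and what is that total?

Evaluate every pair (each demand assigned to the nearer of the two):
  {β, γ}: total = 2144
  {α, γ}: total = 2214
  {β, ε}: total = 2234
  {α, ε}: total = 2304
  {β, δ}: total = 2334
  {α, δ}: total = 2404
  {γ, ε}: total = 2444
  {δ, ε}: total = 2534
  {γ, δ}: total = 2574
  {α, β}: total = 3714
Best pair: {β, γ} with total 2144.

{β, γ}, total 2144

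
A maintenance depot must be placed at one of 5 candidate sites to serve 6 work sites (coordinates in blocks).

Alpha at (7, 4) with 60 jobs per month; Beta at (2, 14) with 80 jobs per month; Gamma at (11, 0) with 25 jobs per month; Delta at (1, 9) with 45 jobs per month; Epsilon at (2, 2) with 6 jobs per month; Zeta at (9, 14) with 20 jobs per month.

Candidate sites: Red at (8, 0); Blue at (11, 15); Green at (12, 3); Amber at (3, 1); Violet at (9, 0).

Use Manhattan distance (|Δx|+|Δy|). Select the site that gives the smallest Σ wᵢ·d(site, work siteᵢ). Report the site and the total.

Total weighted distance at each candidate:
  Red (8, 0): total = 3043
  Blue (11, 15): total = 2987
  Green (12, 3): total = 3251
  Amber (3, 1): total = 2607
  Violet (9, 0): total = 3189
Minimum is at Amber with total 2607 blocks.

Amber, total 2607 blocks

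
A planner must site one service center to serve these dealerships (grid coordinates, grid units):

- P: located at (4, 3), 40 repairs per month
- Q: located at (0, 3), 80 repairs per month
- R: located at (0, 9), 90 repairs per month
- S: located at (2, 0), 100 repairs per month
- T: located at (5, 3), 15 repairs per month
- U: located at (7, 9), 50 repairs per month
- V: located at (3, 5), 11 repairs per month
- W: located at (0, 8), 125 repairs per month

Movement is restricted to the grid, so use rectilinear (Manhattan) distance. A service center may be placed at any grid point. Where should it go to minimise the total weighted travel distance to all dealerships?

Manhattan distance separates: Σwᵢ(|x−xᵢ|+|y−yᵢ|) = Σwᵢ|x−xᵢ| + Σwᵢ|y−yᵢ|, so x and y are optimised independently as 1-D weighted medians.
Total weight W = 511; half = 255.5.
x-coordinate, sorted with cumulative weight:
  x=0 (Q, w=80) cum 80
  x=0 (R, w=90) cum 170
  x=0 (W, w=125) cum 295  ← median
  x=2 (S, w=100) cum 395
  x=3 (V, w=11) cum 406
  x=4 (P, w=40) cum 446
  x=5 (T, w=15) cum 461
  x=7 (U, w=50) cum 511
⇒ x* = 0
y-coordinate, sorted with cumulative weight:
  y=0 (S, w=100) cum 100
  y=3 (P, w=40) cum 140
  y=3 (Q, w=80) cum 220
  y=3 (T, w=15) cum 235
  y=5 (V, w=11) cum 246
  y=8 (W, w=125) cum 371  ← median
  y=9 (R, w=90) cum 461
  y=9 (U, w=50) cum 511
⇒ y* = 8

(0, 8)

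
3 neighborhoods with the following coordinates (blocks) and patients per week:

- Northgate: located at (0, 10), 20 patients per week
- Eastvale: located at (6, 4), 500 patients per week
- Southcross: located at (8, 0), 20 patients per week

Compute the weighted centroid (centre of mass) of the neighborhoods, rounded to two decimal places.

(5.85, 4.07)

The minimiser of Σwᵢ‖p−pᵢ‖² is the weighted centroid p* = (Σwᵢpᵢ)/(Σwᵢ).
Σwᵢ = 540.
Σwᵢxᵢ = 20·0 + 500·6 + 20·8 = 3160.
Σwᵢyᵢ = 20·10 + 500·4 + 20·0 = 2200.
x* = 3160/540 = 5.85, y* = 2200/540 = 4.07.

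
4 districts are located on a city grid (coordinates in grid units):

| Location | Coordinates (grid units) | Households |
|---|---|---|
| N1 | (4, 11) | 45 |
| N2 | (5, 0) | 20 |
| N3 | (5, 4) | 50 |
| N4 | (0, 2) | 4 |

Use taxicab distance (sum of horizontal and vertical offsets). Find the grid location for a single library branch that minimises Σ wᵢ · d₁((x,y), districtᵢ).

Manhattan distance separates: Σwᵢ(|x−xᵢ|+|y−yᵢ|) = Σwᵢ|x−xᵢ| + Σwᵢ|y−yᵢ|, so x and y are optimised independently as 1-D weighted medians.
Total weight W = 119; half = 59.5.
x-coordinate, sorted with cumulative weight:
  x=0 (N4, w=4) cum 4
  x=4 (N1, w=45) cum 49
  x=5 (N2, w=20) cum 69  ← median
  x=5 (N3, w=50) cum 119
⇒ x* = 5
y-coordinate, sorted with cumulative weight:
  y=0 (N2, w=20) cum 20
  y=2 (N4, w=4) cum 24
  y=4 (N3, w=50) cum 74  ← median
  y=11 (N1, w=45) cum 119
⇒ y* = 4

(5, 4)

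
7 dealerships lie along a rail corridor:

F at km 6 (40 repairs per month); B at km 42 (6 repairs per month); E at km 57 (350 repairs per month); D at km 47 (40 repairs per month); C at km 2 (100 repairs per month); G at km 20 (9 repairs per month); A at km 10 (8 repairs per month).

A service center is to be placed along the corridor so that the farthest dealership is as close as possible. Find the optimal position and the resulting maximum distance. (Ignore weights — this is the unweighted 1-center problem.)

location 29.5, max distance 27.5

The 1-center on a line is the midpoint of the two extreme points: leftmost at 2, rightmost at 57.
Optimal location = (2 + 57)/2 = 29.5; maximum distance = (57 − 2)/2 = 27.5.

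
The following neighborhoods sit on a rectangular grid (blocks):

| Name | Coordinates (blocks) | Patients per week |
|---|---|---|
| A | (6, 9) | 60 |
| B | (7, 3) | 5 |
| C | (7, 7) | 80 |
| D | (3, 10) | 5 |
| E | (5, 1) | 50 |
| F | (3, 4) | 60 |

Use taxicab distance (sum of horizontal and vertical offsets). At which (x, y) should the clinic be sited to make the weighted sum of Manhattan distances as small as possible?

(6, 7)

Manhattan distance separates: Σwᵢ(|x−xᵢ|+|y−yᵢ|) = Σwᵢ|x−xᵢ| + Σwᵢ|y−yᵢ|, so x and y are optimised independently as 1-D weighted medians.
Total weight W = 260; half = 130.
x-coordinate, sorted with cumulative weight:
  x=3 (D, w=5) cum 5
  x=3 (F, w=60) cum 65
  x=5 (E, w=50) cum 115
  x=6 (A, w=60) cum 175  ← median
  x=7 (B, w=5) cum 180
  x=7 (C, w=80) cum 260
⇒ x* = 6
y-coordinate, sorted with cumulative weight:
  y=1 (E, w=50) cum 50
  y=3 (B, w=5) cum 55
  y=4 (F, w=60) cum 115
  y=7 (C, w=80) cum 195  ← median
  y=9 (A, w=60) cum 255
  y=10 (D, w=5) cum 260
⇒ y* = 7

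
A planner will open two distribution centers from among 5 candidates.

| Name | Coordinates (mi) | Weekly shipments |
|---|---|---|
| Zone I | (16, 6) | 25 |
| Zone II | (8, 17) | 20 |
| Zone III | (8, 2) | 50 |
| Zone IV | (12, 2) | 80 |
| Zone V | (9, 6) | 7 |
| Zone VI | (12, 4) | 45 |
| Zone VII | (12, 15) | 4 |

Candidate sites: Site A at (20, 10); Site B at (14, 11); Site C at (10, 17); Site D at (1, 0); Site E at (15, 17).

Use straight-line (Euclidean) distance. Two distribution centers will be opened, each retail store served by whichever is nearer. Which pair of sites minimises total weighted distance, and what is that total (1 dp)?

Evaluate every pair (each demand assigned to the nearer of the two):
  {Site B, Site D}: total = 1800.9
  {Site B, Site C}: total = 1841.4
  {Site B, Site E}: total = 1944.5
  {Site A, Site B}: total = 1977.7
  {Site C, Site D}: total = 2219.7
  {Site A, Site D}: total = 2235.4
  {Site D, Site E}: total = 2285.7
  {Site A, Site C}: total = 2346.3
  {Site A, Site E}: total = 2454.0
  {Site C, Site E}: total = 2963.9
Best pair: {Site B, Site D} with total 1800.9.

{Site B, Site D}, total 1800.9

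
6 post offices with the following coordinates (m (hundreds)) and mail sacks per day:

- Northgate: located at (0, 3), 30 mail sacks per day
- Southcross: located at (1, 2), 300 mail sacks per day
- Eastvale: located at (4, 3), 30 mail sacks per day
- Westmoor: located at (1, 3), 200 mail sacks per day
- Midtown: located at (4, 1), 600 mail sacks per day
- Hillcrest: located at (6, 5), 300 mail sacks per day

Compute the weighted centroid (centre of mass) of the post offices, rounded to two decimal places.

(3.30, 2.38)

The minimiser of Σwᵢ‖p−pᵢ‖² is the weighted centroid p* = (Σwᵢpᵢ)/(Σwᵢ).
Σwᵢ = 1460.
Σwᵢxᵢ = 30·0 + 300·1 + 30·4 + 200·1 + 600·4 + 300·6 = 4820.
Σwᵢyᵢ = 30·3 + 300·2 + 30·3 + 200·3 + 600·1 + 300·5 = 3480.
x* = 4820/1460 = 3.30, y* = 3480/1460 = 2.38.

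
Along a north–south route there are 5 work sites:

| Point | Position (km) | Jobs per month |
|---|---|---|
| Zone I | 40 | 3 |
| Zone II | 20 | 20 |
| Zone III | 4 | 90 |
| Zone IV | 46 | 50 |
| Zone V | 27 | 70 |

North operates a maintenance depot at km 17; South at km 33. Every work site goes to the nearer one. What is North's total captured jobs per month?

110

The indifferent point is the midpoint (17+33)/2 = 25; work sites left of it (closer to North at 17) go to North, those right go to South.
  Zone III at 4 (w=90) → North
  Zone II at 20 (w=20) → North
  Zone V at 27 (w=70) → South
  Zone I at 40 (w=3) → South
  Zone IV at 46 (w=50) → South
North captures 110; South captures 123.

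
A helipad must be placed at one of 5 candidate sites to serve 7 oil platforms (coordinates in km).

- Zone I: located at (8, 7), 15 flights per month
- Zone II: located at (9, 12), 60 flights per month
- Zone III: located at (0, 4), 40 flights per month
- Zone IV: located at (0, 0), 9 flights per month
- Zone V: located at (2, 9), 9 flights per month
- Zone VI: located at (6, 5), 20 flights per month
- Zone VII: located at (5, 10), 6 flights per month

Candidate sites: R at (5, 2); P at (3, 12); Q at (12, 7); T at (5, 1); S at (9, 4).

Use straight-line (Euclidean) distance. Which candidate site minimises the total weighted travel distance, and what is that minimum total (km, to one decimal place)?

Total weighted distance at each candidate:
  R (5, 2): total = 1177.3
  P (3, 12): total = 1116.9
  Q (12, 7): total = 1293.6
  T (5, 1): total = 1295.4
  S (9, 4): total = 1160.0
Minimum is at P with total 1116.9 km.

P, total 1116.9 km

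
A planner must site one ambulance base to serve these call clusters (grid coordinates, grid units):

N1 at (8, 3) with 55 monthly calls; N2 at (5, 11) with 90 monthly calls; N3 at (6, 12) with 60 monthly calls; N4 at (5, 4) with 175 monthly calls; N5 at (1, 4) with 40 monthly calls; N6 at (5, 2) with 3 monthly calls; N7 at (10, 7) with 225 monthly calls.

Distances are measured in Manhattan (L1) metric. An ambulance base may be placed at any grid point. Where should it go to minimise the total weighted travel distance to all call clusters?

(6, 7)

Manhattan distance separates: Σwᵢ(|x−xᵢ|+|y−yᵢ|) = Σwᵢ|x−xᵢ| + Σwᵢ|y−yᵢ|, so x and y are optimised independently as 1-D weighted medians.
Total weight W = 648; half = 324.
x-coordinate, sorted with cumulative weight:
  x=1 (N5, w=40) cum 40
  x=5 (N2, w=90) cum 130
  x=5 (N4, w=175) cum 305
  x=5 (N6, w=3) cum 308
  x=6 (N3, w=60) cum 368  ← median
  x=8 (N1, w=55) cum 423
  x=10 (N7, w=225) cum 648
⇒ x* = 6
y-coordinate, sorted with cumulative weight:
  y=2 (N6, w=3) cum 3
  y=3 (N1, w=55) cum 58
  y=4 (N4, w=175) cum 233
  y=4 (N5, w=40) cum 273
  y=7 (N7, w=225) cum 498  ← median
  y=11 (N2, w=90) cum 588
  y=12 (N3, w=60) cum 648
⇒ y* = 7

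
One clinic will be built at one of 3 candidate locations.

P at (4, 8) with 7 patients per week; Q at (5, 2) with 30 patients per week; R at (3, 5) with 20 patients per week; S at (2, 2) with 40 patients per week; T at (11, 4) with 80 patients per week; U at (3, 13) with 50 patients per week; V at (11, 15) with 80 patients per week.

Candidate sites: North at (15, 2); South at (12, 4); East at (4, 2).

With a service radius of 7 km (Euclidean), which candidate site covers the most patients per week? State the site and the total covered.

East, covering 97

Coverage radius r = 7 km; a point is covered iff (Δx)²+(Δy)² ≤ 7² = 49.
  North (15, 2): covers {T} → 80
  South (12, 4): covers {T} → 80
  East (4, 2): covers {P, Q, R, S} → 97
Maximum coverage at East: 97 patients per week.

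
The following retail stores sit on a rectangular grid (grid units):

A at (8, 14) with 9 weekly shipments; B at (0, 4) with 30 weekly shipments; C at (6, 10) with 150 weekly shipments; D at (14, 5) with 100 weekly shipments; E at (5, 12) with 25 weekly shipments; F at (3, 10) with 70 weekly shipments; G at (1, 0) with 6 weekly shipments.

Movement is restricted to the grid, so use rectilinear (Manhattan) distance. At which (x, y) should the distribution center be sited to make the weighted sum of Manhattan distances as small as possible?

(6, 10)

Manhattan distance separates: Σwᵢ(|x−xᵢ|+|y−yᵢ|) = Σwᵢ|x−xᵢ| + Σwᵢ|y−yᵢ|, so x and y are optimised independently as 1-D weighted medians.
Total weight W = 390; half = 195.
x-coordinate, sorted with cumulative weight:
  x=0 (B, w=30) cum 30
  x=1 (G, w=6) cum 36
  x=3 (F, w=70) cum 106
  x=5 (E, w=25) cum 131
  x=6 (C, w=150) cum 281  ← median
  x=8 (A, w=9) cum 290
  x=14 (D, w=100) cum 390
⇒ x* = 6
y-coordinate, sorted with cumulative weight:
  y=0 (G, w=6) cum 6
  y=4 (B, w=30) cum 36
  y=5 (D, w=100) cum 136
  y=10 (C, w=150) cum 286  ← median
  y=10 (F, w=70) cum 356
  y=12 (E, w=25) cum 381
  y=14 (A, w=9) cum 390
⇒ y* = 10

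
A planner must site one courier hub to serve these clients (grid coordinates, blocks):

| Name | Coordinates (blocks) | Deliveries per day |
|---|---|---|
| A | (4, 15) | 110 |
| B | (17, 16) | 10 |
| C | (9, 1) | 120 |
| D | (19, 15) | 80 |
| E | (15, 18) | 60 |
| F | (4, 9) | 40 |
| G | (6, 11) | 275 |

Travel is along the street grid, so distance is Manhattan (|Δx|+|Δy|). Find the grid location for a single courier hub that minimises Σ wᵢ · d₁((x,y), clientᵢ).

(6, 11)

Manhattan distance separates: Σwᵢ(|x−xᵢ|+|y−yᵢ|) = Σwᵢ|x−xᵢ| + Σwᵢ|y−yᵢ|, so x and y are optimised independently as 1-D weighted medians.
Total weight W = 695; half = 347.5.
x-coordinate, sorted with cumulative weight:
  x=4 (A, w=110) cum 110
  x=4 (F, w=40) cum 150
  x=6 (G, w=275) cum 425  ← median
  x=9 (C, w=120) cum 545
  x=15 (E, w=60) cum 605
  x=17 (B, w=10) cum 615
  x=19 (D, w=80) cum 695
⇒ x* = 6
y-coordinate, sorted with cumulative weight:
  y=1 (C, w=120) cum 120
  y=9 (F, w=40) cum 160
  y=11 (G, w=275) cum 435  ← median
  y=15 (A, w=110) cum 545
  y=15 (D, w=80) cum 625
  y=16 (B, w=10) cum 635
  y=18 (E, w=60) cum 695
⇒ y* = 11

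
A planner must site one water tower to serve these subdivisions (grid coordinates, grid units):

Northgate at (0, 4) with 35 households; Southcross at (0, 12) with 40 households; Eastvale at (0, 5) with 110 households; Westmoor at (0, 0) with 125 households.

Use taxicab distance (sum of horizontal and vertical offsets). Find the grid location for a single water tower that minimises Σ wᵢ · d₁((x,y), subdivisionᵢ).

Manhattan distance separates: Σwᵢ(|x−xᵢ|+|y−yᵢ|) = Σwᵢ|x−xᵢ| + Σwᵢ|y−yᵢ|, so x and y are optimised independently as 1-D weighted medians.
Total weight W = 310; half = 155.
x-coordinate, sorted with cumulative weight:
  x=0 (Northgate, w=35) cum 35
  x=0 (Southcross, w=40) cum 75
  x=0 (Eastvale, w=110) cum 185  ← median
  x=0 (Westmoor, w=125) cum 310
⇒ x* = 0
y-coordinate, sorted with cumulative weight:
  y=0 (Westmoor, w=125) cum 125
  y=4 (Northgate, w=35) cum 160  ← median
  y=5 (Eastvale, w=110) cum 270
  y=12 (Southcross, w=40) cum 310
⇒ y* = 4

(0, 4)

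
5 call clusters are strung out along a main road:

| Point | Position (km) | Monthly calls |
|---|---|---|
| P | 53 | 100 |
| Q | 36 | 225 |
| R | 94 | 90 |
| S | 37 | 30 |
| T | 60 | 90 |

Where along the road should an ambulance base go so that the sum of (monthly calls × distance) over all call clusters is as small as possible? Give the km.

x = 53

For a sum of weighted absolute distances on a line, the optimum is the weighted median (not the mean). Total weight W = 535; half-weight = 267.5.
Sort by position and accumulate weight:
  km 36 (Q, w=225) → cum 225
  km 37 (S, w=30) → cum 255
  km 53 (P, w=100) → cum 355  ≥ 267.5 → median here
  km 60 (T, w=90) → cum 445
  km 94 (R, w=90) → cum 535
Optimal location: km 53.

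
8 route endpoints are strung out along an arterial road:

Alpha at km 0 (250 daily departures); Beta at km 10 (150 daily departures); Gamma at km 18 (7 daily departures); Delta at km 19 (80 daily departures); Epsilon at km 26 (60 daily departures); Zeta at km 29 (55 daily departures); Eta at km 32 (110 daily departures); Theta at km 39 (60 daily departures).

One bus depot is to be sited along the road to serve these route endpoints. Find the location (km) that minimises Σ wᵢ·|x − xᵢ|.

x = 10

For a sum of weighted absolute distances on a line, the optimum is the weighted median (not the mean). Total weight W = 772; half-weight = 386.
Sort by position and accumulate weight:
  km 0 (Alpha, w=250) → cum 250
  km 10 (Beta, w=150) → cum 400  ≥ 386 → median here
  km 18 (Gamma, w=7) → cum 407
  km 19 (Delta, w=80) → cum 487
  km 26 (Epsilon, w=60) → cum 547
  km 29 (Zeta, w=55) → cum 602
  km 32 (Eta, w=110) → cum 712
  km 39 (Theta, w=60) → cum 772
Optimal location: km 10.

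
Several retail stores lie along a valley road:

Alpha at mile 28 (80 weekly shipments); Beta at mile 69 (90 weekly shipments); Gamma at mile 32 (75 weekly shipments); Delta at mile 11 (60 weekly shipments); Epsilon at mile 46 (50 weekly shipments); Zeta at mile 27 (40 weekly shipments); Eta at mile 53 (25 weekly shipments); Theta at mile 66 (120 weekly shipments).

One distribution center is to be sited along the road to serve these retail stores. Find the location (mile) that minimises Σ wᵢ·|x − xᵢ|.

x = 46

For a sum of weighted absolute distances on a line, the optimum is the weighted median (not the mean). Total weight W = 540; half-weight = 270.
Sort by position and accumulate weight:
  mile 11 (Delta, w=60) → cum 60
  mile 27 (Zeta, w=40) → cum 100
  mile 28 (Alpha, w=80) → cum 180
  mile 32 (Gamma, w=75) → cum 255
  mile 46 (Epsilon, w=50) → cum 305  ≥ 270 → median here
  mile 53 (Eta, w=25) → cum 330
  mile 66 (Theta, w=120) → cum 450
  mile 69 (Beta, w=90) → cum 540
Optimal location: mile 46.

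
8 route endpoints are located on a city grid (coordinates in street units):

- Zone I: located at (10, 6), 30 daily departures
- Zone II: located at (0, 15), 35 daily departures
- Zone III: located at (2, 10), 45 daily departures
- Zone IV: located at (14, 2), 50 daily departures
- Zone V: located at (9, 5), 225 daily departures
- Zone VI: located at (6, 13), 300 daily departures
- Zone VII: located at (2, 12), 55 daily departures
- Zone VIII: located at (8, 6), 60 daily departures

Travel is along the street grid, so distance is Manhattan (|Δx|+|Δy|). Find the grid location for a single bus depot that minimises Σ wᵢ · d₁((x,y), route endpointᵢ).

(6, 10)

Manhattan distance separates: Σwᵢ(|x−xᵢ|+|y−yᵢ|) = Σwᵢ|x−xᵢ| + Σwᵢ|y−yᵢ|, so x and y are optimised independently as 1-D weighted medians.
Total weight W = 800; half = 400.
x-coordinate, sorted with cumulative weight:
  x=0 (Zone II, w=35) cum 35
  x=2 (Zone III, w=45) cum 80
  x=2 (Zone VII, w=55) cum 135
  x=6 (Zone VI, w=300) cum 435  ← median
  x=8 (Zone VIII, w=60) cum 495
  x=9 (Zone V, w=225) cum 720
  x=10 (Zone I, w=30) cum 750
  x=14 (Zone IV, w=50) cum 800
⇒ x* = 6
y-coordinate, sorted with cumulative weight:
  y=2 (Zone IV, w=50) cum 50
  y=5 (Zone V, w=225) cum 275
  y=6 (Zone I, w=30) cum 305
  y=6 (Zone VIII, w=60) cum 365
  y=10 (Zone III, w=45) cum 410  ← median
  y=12 (Zone VII, w=55) cum 465
  y=13 (Zone VI, w=300) cum 765
  y=15 (Zone II, w=35) cum 800
⇒ y* = 10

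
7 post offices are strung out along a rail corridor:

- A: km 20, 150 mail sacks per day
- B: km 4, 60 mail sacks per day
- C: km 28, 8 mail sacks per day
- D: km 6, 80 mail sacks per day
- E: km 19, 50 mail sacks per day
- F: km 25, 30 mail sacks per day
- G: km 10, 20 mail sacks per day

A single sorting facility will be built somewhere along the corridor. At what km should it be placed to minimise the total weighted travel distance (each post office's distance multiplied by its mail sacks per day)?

For a sum of weighted absolute distances on a line, the optimum is the weighted median (not the mean). Total weight W = 398; half-weight = 199.
Sort by position and accumulate weight:
  km 4 (B, w=60) → cum 60
  km 6 (D, w=80) → cum 140
  km 10 (G, w=20) → cum 160
  km 19 (E, w=50) → cum 210  ≥ 199 → median here
  km 20 (A, w=150) → cum 360
  km 25 (F, w=30) → cum 390
  km 28 (C, w=8) → cum 398
Optimal location: km 19.

x = 19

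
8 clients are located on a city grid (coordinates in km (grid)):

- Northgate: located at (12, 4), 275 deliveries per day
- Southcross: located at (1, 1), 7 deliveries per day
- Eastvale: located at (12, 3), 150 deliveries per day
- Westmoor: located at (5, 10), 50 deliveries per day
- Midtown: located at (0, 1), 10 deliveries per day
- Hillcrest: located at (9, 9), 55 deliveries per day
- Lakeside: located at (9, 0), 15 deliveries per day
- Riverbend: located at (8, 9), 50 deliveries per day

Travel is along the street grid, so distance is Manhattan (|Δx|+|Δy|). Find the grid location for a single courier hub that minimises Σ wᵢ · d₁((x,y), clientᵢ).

(12, 4)

Manhattan distance separates: Σwᵢ(|x−xᵢ|+|y−yᵢ|) = Σwᵢ|x−xᵢ| + Σwᵢ|y−yᵢ|, so x and y are optimised independently as 1-D weighted medians.
Total weight W = 612; half = 306.
x-coordinate, sorted with cumulative weight:
  x=0 (Midtown, w=10) cum 10
  x=1 (Southcross, w=7) cum 17
  x=5 (Westmoor, w=50) cum 67
  x=8 (Riverbend, w=50) cum 117
  x=9 (Hillcrest, w=55) cum 172
  x=9 (Lakeside, w=15) cum 187
  x=12 (Northgate, w=275) cum 462  ← median
  x=12 (Eastvale, w=150) cum 612
⇒ x* = 12
y-coordinate, sorted with cumulative weight:
  y=0 (Lakeside, w=15) cum 15
  y=1 (Southcross, w=7) cum 22
  y=1 (Midtown, w=10) cum 32
  y=3 (Eastvale, w=150) cum 182
  y=4 (Northgate, w=275) cum 457  ← median
  y=9 (Hillcrest, w=55) cum 512
  y=9 (Riverbend, w=50) cum 562
  y=10 (Westmoor, w=50) cum 612
⇒ y* = 4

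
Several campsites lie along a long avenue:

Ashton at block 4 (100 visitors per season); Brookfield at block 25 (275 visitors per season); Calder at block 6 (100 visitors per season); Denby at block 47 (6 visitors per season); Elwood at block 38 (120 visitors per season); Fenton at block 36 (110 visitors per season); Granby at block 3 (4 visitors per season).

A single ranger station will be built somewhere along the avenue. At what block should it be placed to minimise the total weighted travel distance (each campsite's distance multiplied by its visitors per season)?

For a sum of weighted absolute distances on a line, the optimum is the weighted median (not the mean). Total weight W = 715; half-weight = 357.5.
Sort by position and accumulate weight:
  block 3 (Granby, w=4) → cum 4
  block 4 (Ashton, w=100) → cum 104
  block 6 (Calder, w=100) → cum 204
  block 25 (Brookfield, w=275) → cum 479  ≥ 357.5 → median here
  block 36 (Fenton, w=110) → cum 589
  block 38 (Elwood, w=120) → cum 709
  block 47 (Denby, w=6) → cum 715
Optimal location: block 25.

x = 25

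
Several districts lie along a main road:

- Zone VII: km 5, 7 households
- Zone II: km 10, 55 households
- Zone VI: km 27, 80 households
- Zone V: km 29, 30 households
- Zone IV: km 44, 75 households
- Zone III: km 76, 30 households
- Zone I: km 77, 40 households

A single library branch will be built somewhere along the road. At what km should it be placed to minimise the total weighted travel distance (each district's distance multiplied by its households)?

x = 29

For a sum of weighted absolute distances on a line, the optimum is the weighted median (not the mean). Total weight W = 317; half-weight = 158.5.
Sort by position and accumulate weight:
  km 5 (Zone VII, w=7) → cum 7
  km 10 (Zone II, w=55) → cum 62
  km 27 (Zone VI, w=80) → cum 142
  km 29 (Zone V, w=30) → cum 172  ≥ 158.5 → median here
  km 44 (Zone IV, w=75) → cum 247
  km 76 (Zone III, w=30) → cum 277
  km 77 (Zone I, w=40) → cum 317
Optimal location: km 29.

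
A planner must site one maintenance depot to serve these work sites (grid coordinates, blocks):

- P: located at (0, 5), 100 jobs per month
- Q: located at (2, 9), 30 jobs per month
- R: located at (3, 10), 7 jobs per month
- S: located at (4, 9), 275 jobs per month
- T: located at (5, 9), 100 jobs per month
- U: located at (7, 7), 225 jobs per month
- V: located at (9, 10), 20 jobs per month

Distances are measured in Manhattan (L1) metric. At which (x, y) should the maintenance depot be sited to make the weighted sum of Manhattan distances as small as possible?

(4, 9)

Manhattan distance separates: Σwᵢ(|x−xᵢ|+|y−yᵢ|) = Σwᵢ|x−xᵢ| + Σwᵢ|y−yᵢ|, so x and y are optimised independently as 1-D weighted medians.
Total weight W = 757; half = 378.5.
x-coordinate, sorted with cumulative weight:
  x=0 (P, w=100) cum 100
  x=2 (Q, w=30) cum 130
  x=3 (R, w=7) cum 137
  x=4 (S, w=275) cum 412  ← median
  x=5 (T, w=100) cum 512
  x=7 (U, w=225) cum 737
  x=9 (V, w=20) cum 757
⇒ x* = 4
y-coordinate, sorted with cumulative weight:
  y=5 (P, w=100) cum 100
  y=7 (U, w=225) cum 325
  y=9 (Q, w=30) cum 355
  y=9 (S, w=275) cum 630  ← median
  y=9 (T, w=100) cum 730
  y=10 (R, w=7) cum 737
  y=10 (V, w=20) cum 757
⇒ y* = 9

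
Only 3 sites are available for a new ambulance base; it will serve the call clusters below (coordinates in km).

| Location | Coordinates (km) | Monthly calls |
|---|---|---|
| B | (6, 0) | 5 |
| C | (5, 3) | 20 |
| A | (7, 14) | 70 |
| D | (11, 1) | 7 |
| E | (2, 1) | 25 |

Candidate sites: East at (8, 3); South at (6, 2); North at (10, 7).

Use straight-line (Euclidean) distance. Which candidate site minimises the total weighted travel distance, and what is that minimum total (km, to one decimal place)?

Total weighted distance at each candidate:
  East (8, 3): total = 1034.6
  South (6, 2): total = 1020.0
  North (10, 7): total = 994.1
Minimum is at North with total 994.1 km.

North, total 994.1 km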